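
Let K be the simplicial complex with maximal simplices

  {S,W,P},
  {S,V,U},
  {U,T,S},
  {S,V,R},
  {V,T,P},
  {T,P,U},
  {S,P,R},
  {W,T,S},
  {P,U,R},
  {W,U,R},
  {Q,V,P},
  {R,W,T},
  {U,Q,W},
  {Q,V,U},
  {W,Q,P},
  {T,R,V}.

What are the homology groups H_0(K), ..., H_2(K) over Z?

Fix the vertex order P < Q < R < S < T < U < V < W and write every simplex with vertices in increasing order. Then dim K = 2 and the simplices of K are:

  0-simplices (8): P, Q, R, S, T, U, V, W
  1-simplices (24): PQ, PR, PS, PT, PU, PV, PW, QU, QV, QW, RS, RT, RU, RV, RW, ST, SU, SV, SW, TU, TV, TW, UV, UW
  2-simplices (16): PQV, PQW, PRS, PRU, PSW, PTU, PTV, QUV, QUW, RSV, RTV, RTW, RUW, STU, STW, SUV

Hence C_0 ≅ Z^8, C_1 ≅ Z^24, C_2 ≅ Z^16.

∂_1: C_1 → C_0 sends each edge [p,q] (with p < q) to q − p.
The resulting 8×24 matrix has rank 7, and its Smith normal form has invariant factors (1,1,1,1,1,1,1).

∂_2: C_2 → C_1 acts by ∂[p,q,r] = [q,r] − [p,r] + [p,q]. For instance
  ∂SUV = UV − SV + SU,
  ∂RTV = TV − RV + RT.
This gives a 24×16 integer matrix of rank 15; reducing to Smith normal form yields diagonal entries (1,1,1,1,1,1,1,1,1,1,1,1,1,1,1).

From H_k ≅ ker(∂_k) / im(∂_{k+1}) we obtain:

  H_0: rank C_0 − rank ∂_1 = 8 − 7 = 1, and the invariant factors of ∂_1 are all 1, so H_0 = Z.
  H_1: rank ker ∂_1 − rank ∂_2 = (24 − 7) − 15 = 2, and the invariant factors of ∂_2 are all 1, so H_1 = Z^2.
  H_2: rank ker ∂_2 − rank ∂_3 = (16 − 15) − 0 = 1, and there is no ∂_3, so H_2 = Z.

As a check, the Euler characteristic is 8 − 24 + 16 = 0, which agrees with 1 − 2 + 1 = 0.

H_0 = Z,  H_1 = Z^2,  H_2 = Z.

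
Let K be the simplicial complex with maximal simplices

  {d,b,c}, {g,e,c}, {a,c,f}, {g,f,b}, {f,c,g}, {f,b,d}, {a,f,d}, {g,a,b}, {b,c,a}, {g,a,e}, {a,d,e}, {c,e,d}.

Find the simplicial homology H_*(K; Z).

H_0 ≅ Z,  H_1 ≅ Z/2,  H_2 = 0.

Fix the vertex order a < b < c < d < e < f < g and write every simplex with vertices in increasing order. Then dim K = 2 and the simplices of K are:

  0-simplices (7): a, b, c, d, e, f, g
  1-simplices (18): ab, ac, ad, ae, af, ag, bc, bd, bf, bg, cd, ce, cf, cg, de, df, eg, fg
  2-simplices (12): abc, abg, acf, ade, adf, aeg, bcd, bdf, bfg, cde, ceg, cfg

Hence C_0 ≅ Z^7, C_1 ≅ Z^18, C_2 ≅ Z^12.

Boundary ∂_1: C_1 → C_0 is given by ∂[p,q] = [q] − [p]. For instance
  ∂cg = g − c.
The 7×18 boundary matrix has rank 6 and Smith normal form diag(1,1,1,1,1,1).

∂_2: C_2 → C_1 maps a triangle to the signed sum of its edges. For instance
  ∂cfg = fg − cg + cf,
  ∂acf = cf − af + ac.
As a 18×12 matrix over Z this has rank 12, with invariant factors (1,1,1,1,1,1,1,1,1,1,1,2).

From H_k ≅ ker(∂_k) / im(∂_{k+1}) we obtain:

  H_0: rank C_0 − rank ∂_1 = 7 − 6 = 1, and the invariant factors of ∂_1 are all 1, so H_0 = Z.
  H_1: rank ker ∂_1 − rank ∂_2 = (18 − 6) − 12 = 0, and ∂_2 has invariant factor 2 > 1, so H_1 = Z/2.
  H_2: rank ker ∂_2 − rank ∂_3 = (12 − 12) − 0 = 0, and there is no ∂_3, so H_2 = 0.

(K is a triangulation of the real projective plane RP^2.)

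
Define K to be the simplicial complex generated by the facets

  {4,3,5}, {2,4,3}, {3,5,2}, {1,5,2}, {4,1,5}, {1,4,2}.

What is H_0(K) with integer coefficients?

Order the vertices as 1 < 2 < 3 < 4 < 5. Listing each simplex with vertices in this order, K has dimension 2 with simplices:

  0-simplices (5): [1], [2], [3], [4], [5]
  1-simplices (9): [1,2], [1,4], [1,5], [2,3], [2,4], [2,5], [3,4], [3,5], [4,5]
  2-simplices (6): [1,2,4], [1,2,5], [1,4,5], [2,3,4], [2,3,5], [3,4,5]

Hence C_0 ≅ Z^5, C_1 ≅ Z^9, C_2 ≅ Z^6.

∂_1: C_1 → C_0 sends each edge [p,q] (with p < q) to q − p. For instance
  ∂[3,4] = [4] − [3].
The 5×9 boundary matrix has rank 4 and Smith normal form diag(1,1,1,1).

∂_2: C_2 → C_1 maps a triangle to the signed sum of its edges. For instance
  ∂[1,4,5] = [4,5] − [1,5] + [1,4],
  ∂[3,4,5] = [4,5] − [3,5] + [3,4].
The resulting 9×6 matrix has rank 5, and its Smith normal form has invariant factors (1,1,1,1,1).

From H_k ≅ ker(∂_k) / im(∂_{k+1}) we obtain:

  H_0: rank C_0 − rank ∂_1 = 5 − 4 = 1, and the invariant factors of ∂_1 are all 1, so H_0 ≅ Z.

H_0 = Z.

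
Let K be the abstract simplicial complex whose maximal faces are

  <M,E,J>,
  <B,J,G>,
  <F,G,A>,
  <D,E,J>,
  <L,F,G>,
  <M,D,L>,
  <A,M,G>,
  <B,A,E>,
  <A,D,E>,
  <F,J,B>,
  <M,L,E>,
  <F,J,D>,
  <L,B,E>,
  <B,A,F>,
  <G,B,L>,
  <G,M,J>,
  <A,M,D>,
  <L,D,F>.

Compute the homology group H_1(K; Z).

We work with the vertex ordering A < B < D < E < F < G < J < L < M. The simplices of K, each written with vertices in increasing order, are:

  0-simplices (9): A, B, D, E, F, G, J, L, M
  1-simplices (27): AB, AD, AE, AF, AG, AM, BE, BF, BG, BJ, BL, DE, DF, DJ, DL, DM, EJ, EL, EM, FG, FJ, FL, GJ, GL, GM, JM, LM
  2-simplices (18): ABE, ABF, ADE, ADM, AFG, AGM, BEL, BFJ, BGJ, BGL, DEJ, DFJ, DFL, DLM, EJM, ELM, FGL, GJM

giving chain groups C_0 ≅ Z^9, C_1 ≅ Z^27, C_2 ≅ Z^18.

The boundary map ∂_1: C_1 → C_0 is given by ∂[p,q] = [q] − [p]. For instance
  ∂AM = M − A.
The resulting 9×27 matrix has rank 8, and its Smith normal form has invariant factors (1,1,1,1,1,1,1,1).

Boundary ∂_2: C_2 → C_1 maps a triangle to the signed sum of its edges. For instance
  ∂DLM = LM − DM + DL,
  ∂AGM = GM − AM + AG.
The 27×18 boundary matrix has rank 18 and Smith normal form diag(1,1,1,1,1,1,1,1,1,1,1,1,1,1,1,1,1,2).

From H_k ≅ ker(∂_k) / im(∂_{k+1}) we obtain:

  H_1: rank ker ∂_1 − rank ∂_2 = (27 − 8) − 18 = 1, and ∂_2 has invariant factor 2 > 1, so H_1 = Z ⊕ Z/2.

(K is a triangulation of the Klein bottle.)

H_1 = Z ⊕ Z/2.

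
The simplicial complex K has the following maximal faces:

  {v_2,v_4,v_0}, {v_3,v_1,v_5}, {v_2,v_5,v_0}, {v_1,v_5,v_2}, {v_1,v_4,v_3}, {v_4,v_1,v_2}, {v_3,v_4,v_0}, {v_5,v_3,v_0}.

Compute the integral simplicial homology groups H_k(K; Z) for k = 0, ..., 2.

We work with the vertex ordering v_0 < v_1 < v_2 < v_3 < v_4 < v_5. The simplices of K, each written with vertices in increasing order, are:

  0-simplices (6): [v_0], [v_1], [v_2], [v_3], [v_4], [v_5]
  1-simplices (12): [v_0,v_2], [v_0,v_3], [v_0,v_4], [v_0,v_5], [v_1,v_2], [v_1,v_3], [v_1,v_4], [v_1,v_5], [v_2,v_4], [v_2,v_5], [v_3,v_4], [v_3,v_5]
  2-simplices (8): [v_0,v_2,v_4], [v_0,v_2,v_5], [v_0,v_3,v_4], [v_0,v_3,v_5], [v_1,v_2,v_4], [v_1,v_2,v_5], [v_1,v_3,v_4], [v_1,v_3,v_5]

so the chain groups are C_0 ≅ Z^6, C_1 ≅ Z^12, C_2 ≅ Z^8.

∂_1: C_1 → C_0 sends each edge [p,q] (with p < q) to q − p. For instance
  ∂[v_2,v_5] = [v_5] − [v_2].
This gives a 6×12 integer matrix of rank 5; reducing to Smith normal form yields diagonal entries (1,1,1,1,1).

The boundary map ∂_2: C_2 → C_1 maps a triangle to the signed sum of its edges. For instance
  ∂[v_0,v_3,v_5] = [v_3,v_5] − [v_0,v_5] + [v_0,v_3],
  ∂[v_0,v_3,v_4] = [v_3,v_4] − [v_0,v_4] + [v_0,v_3].
The resulting 12×8 matrix has rank 7, and its Smith normal form has invariant factors (1,1,1,1,1,1,1).

Now H_k = ker ∂_k / im ∂_{k+1}, so:

  H_0: rank C_0 − rank ∂_1 = 6 − 5 = 1, and the invariant factors of ∂_1 are all 1, so H_0 ≅ Z.
  H_1: rank ker ∂_1 − rank ∂_2 = (12 − 5) − 7 = 0, and the invariant factors of ∂_2 are all 1, so H_1 ≅ 0.
  H_2: rank ker ∂_2 − rank ∂_3 = (8 − 7) − 0 = 1, and there is no ∂_3, so H_2 ≅ Z.

As a check, the Euler characteristic is 6 − 12 + 8 = 2, which agrees with 1 − 0 + 1 = 2.
(K is a triangulation of the 2-sphere S^2.)

H_0 ≅ Z,  H_1 = 0,  H_2 ≅ Z.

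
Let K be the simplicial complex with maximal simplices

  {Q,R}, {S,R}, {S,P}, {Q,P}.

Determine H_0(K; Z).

H_0 ≅ Z.

Order the vertices as P < Q < R < S. Listing each simplex with vertices in this order, K has dimension 1 with simplices:

  0-simplices (4): P, Q, R, S
  1-simplices (4): PQ, PS, QR, RS

Hence C_0 ≅ Z^4, C_1 ≅ Z^4.

The boundary map ∂_1: C_1 → C_0 sends each edge [p,q] (with p < q) to q − p.
The resulting 4×4 matrix has rank 3, and its Smith normal form has invariant factors (1,1,1).

Now H_k = ker ∂_k / im ∂_{k+1}, so:

  H_0: rank C_0 − rank ∂_1 = 4 − 3 = 1, and the invariant factors of ∂_1 are all 1, so H_0 = Z.

(K is a triangulation of the circle S^1.)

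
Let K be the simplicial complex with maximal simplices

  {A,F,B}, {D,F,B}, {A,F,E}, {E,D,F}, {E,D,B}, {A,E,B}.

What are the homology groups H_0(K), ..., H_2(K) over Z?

We work with the vertex ordering A < B < D < E < F. The simplices of K, each written with vertices in increasing order, are:

  0-simplices (5): A, B, D, E, F
  1-simplices (9): AB, AE, AF, BD, BE, BF, DE, DF, EF
  2-simplices (6): ABE, ABF, AEF, BDE, BDF, DEF

so the chain groups are C_0 ≅ Z^5, C_1 ≅ Z^9, C_2 ≅ Z^6.

∂_1: C_1 → C_0 is given by ∂[p,q] = [q] − [p].
This gives a 5×9 integer matrix of rank 4; reducing to Smith normal form yields diagonal entries (1,1,1,1).

The boundary map ∂_2: C_2 → C_1 acts by ∂[p,q,r] = [q,r] − [p,r] + [p,q]. For instance
  ∂BDE = DE − BE + BD,
  ∂ABF = BF − AF + AB.
The resulting 9×6 matrix has rank 5, and its Smith normal form has invariant factors (1,1,1,1,1).

Reading off H_k = ker ∂_k / im ∂_{k+1}:

  H_0: rank C_0 − rank ∂_1 = 5 − 4 = 1, and the invariant factors of ∂_1 are all 1, so H_0 = Z.
  H_1: rank ker ∂_1 − rank ∂_2 = (9 − 4) − 5 = 0, and the invariant factors of ∂_2 are all 1, so H_1 = 0.
  H_2: rank ker ∂_2 − rank ∂_3 = (6 − 5) − 0 = 1, and there is no ∂_3, so H_2 = Z.

As a check, the Euler characteristic is 5 − 9 + 6 = 2, which agrees with 1 − 0 + 1 = 2.
(K is a triangulation of the 2-sphere S^2.)

H_0 = Z,  H_1 = 0,  H_2 = Z.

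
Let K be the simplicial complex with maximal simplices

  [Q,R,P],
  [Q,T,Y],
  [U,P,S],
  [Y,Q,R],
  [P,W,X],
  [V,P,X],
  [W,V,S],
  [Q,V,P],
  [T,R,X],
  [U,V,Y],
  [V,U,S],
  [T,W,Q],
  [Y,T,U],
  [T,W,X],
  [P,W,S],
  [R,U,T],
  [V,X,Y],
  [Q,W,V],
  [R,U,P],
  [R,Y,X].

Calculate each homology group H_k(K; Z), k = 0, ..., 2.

H_0 ≅ Z,  H_1 ≅ Z ⊕ Z/2Z,  H_2 = 0.

Order the vertices as P < Q < R < S < T < U < V < W < X < Y. Listing each simplex with vertices in this order, K has dimension 2 with simplices:

  0-simplices (10): P, Q, R, S, T, U, V, W, X, Y
  1-simplices (30): PQ, PR, PS, PU, PV, PW, PX, QR, QT, QV, QW, QY, RT, RU, RX, RY, SU, SV, SW, TU, TW, TX, TY, UV, UY, VW, VX, VY, WX, XY
  2-simplices (20): PQR, PQV, PRU, PSU, PSW, PVX, PWX, QRY, QTW, QTY, QVW, RTU, RTX, RXY, SUV, SVW, TUY, TWX, UVY, VXY

giving chain groups C_0 ≅ Z^10, C_1 ≅ Z^30, C_2 ≅ Z^20.

The boundary map ∂_1: C_1 → C_0 sends each edge [p,q] (with p < q) to q − p. For instance
  ∂PR = R − P.
As a 10×30 matrix over Z this has rank 9, with invariant factors (1,1,1,1,1,1,1,1,1).

The boundary map ∂_2: C_2 → C_1 acts by ∂[p,q,r] = [q,r] − [p,r] + [p,q]. For instance
  ∂RTX = TX − RX + RT,
  ∂PVX = VX − PX + PV.
As a 30×20 matrix over Z this has rank 20, with invariant factors (1,1,1,1,1,1,1,1,1,1,1,1,1,1,1,1,1,1,1,2).

Computing H_k = (kernel of ∂_k) / (image of ∂_{k+1}):

  H_0: rank C_0 − rank ∂_1 = 10 − 9 = 1, and the invariant factors of ∂_1 are all 1, so H_0 ≅ Z.
  H_1: rank ker ∂_1 − rank ∂_2 = (30 − 9) − 20 = 1, and ∂_2 has invariant factor 2 > 1, so H_1 ≅ Z ⊕ Z/2Z.
  H_2: rank ker ∂_2 − rank ∂_3 = (20 − 20) − 0 = 0, and there is no ∂_3, so H_2 ≅ 0.

(K is a triangulation of the Klein bottle.)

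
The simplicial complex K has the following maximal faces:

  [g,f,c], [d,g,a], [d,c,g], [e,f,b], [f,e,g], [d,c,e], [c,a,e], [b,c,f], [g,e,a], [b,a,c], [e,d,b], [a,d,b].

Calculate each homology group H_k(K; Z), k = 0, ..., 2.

H_0 = Z,  H_1 = Z/2,  H_2 = 0.

Order the vertices as a < b < c < d < e < f < g. Listing each simplex with vertices in this order, K has dimension 2 with simplices:

  0-simplices (7): a, b, c, d, e, f, g
  1-simplices (18): ab, ac, ad, ae, ag, bc, bd, be, bf, cd, ce, cf, cg, de, dg, ef, eg, fg
  2-simplices (12): abc, abd, ace, adg, aeg, bcf, bde, bef, cde, cdg, cfg, efg

Hence C_0 ≅ Z^7, C_1 ≅ Z^18, C_2 ≅ Z^12.

Boundary ∂_1: C_1 → C_0 is given by ∂[p,q] = [q] − [p]. For instance
  ∂cf = f − c.
The resulting 7×18 matrix has rank 6, and its Smith normal form has invariant factors (1,1,1,1,1,1).

The boundary map ∂_2: C_2 → C_1 sends each 2-simplex [p,q,r] to [q,r] − [p,r] + [p,q]. For instance
  ∂bde = de − be + bd,
  ∂bef = ef − bf + be.
The resulting 18×12 matrix has rank 12, and its Smith normal form has invariant factors (1,1,1,1,1,1,1,1,1,1,1,2).

Reading off H_k = ker ∂_k / im ∂_{k+1}:

  H_0: rank C_0 − rank ∂_1 = 7 − 6 = 1, and the invariant factors of ∂_1 are all 1, so H_0 ≅ Z.
  H_1: rank ker ∂_1 − rank ∂_2 = (18 − 6) − 12 = 0, and ∂_2 has invariant factor 2 > 1, so H_1 ≅ Z/2.
  H_2: rank ker ∂_2 − rank ∂_3 = (12 − 12) − 0 = 0, and there is no ∂_3, so H_2 ≅ 0.

As a check, the Euler characteristic is 7 − 18 + 12 = 1, which agrees with 1 − 0 + 0 = 1.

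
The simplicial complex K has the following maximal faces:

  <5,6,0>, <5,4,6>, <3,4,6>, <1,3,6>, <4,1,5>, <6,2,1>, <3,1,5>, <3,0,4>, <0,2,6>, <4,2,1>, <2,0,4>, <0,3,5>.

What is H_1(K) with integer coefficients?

H_1 ≅ Z_2.

Fix the vertex order 0 < 1 < 2 < 3 < 4 < 5 < 6 and write every simplex with vertices in increasing order. Then dim K = 2 and the simplices of K are:

  0-simplices (7): [0], [1], [2], [3], [4], [5], [6]
  1-simplices (18): [0,2], [0,3], [0,4], [0,5], [0,6], [1,2], [1,3], [1,4], [1,5], [1,6], [2,4], [2,6], [3,4], [3,5], [3,6], [4,5], [4,6], [5,6]
  2-simplices (12): [0,2,4], [0,2,6], [0,3,4], [0,3,5], [0,5,6], [1,2,4], [1,2,6], [1,3,5], [1,3,6], [1,4,5], [3,4,6], [4,5,6]

so the chain groups are C_0 ≅ Z^7, C_1 ≅ Z^18, C_2 ≅ Z^12.

∂_1: C_1 → C_0 sends each edge [p,q] (with p < q) to q − p. For instance
  ∂[1,3] = [3] − [1].
This gives a 7×18 integer matrix of rank 6; reducing to Smith normal form yields diagonal entries (1,1,1,1,1,1).

∂_2: C_2 → C_1 acts by ∂[p,q,r] = [q,r] − [p,r] + [p,q]. For instance
  ∂[0,2,4] = [2,4] − [0,4] + [0,2],
  ∂[4,5,6] = [5,6] − [4,6] + [4,5].
As a 18×12 matrix over Z this has rank 12, with invariant factors (1,1,1,1,1,1,1,1,1,1,1,2).

Reading off H_k = ker ∂_k / im ∂_{k+1}:

  H_1: rank ker ∂_1 − rank ∂_2 = (18 − 6) − 12 = 0, and ∂_2 has invariant factor 2 > 1, so H_1 ≅ Z_2.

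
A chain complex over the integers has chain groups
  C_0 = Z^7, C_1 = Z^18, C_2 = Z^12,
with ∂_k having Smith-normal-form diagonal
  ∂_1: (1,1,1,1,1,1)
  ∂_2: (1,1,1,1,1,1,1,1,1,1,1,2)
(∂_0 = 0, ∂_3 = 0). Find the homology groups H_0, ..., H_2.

H_0 ≅ Z,  H_1 ≅ Z/2,  H_2 = 0.

H_0: b_0 = 7 − 0 − 6 = 1; torsion from ∂_1 factors > 1: none. So H_0 ≅ Z.
H_1: b_1 = 18 − 6 − 12 = 0; torsion from ∂_2 factors > 1: [2]. So H_1 ≅ Z/2.
H_2: b_2 = 12 − 12 − 0 = 0; torsion from ∂_3 factors > 1: none. So H_2 ≅ 0.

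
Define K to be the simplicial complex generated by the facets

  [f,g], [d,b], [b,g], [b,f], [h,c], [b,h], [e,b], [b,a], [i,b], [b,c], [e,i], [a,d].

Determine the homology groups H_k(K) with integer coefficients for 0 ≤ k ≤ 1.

Order the vertices as a < b < c < d < e < f < g < h < i. Listing each simplex with vertices in this order, K has dimension 1 with simplices:

  0-simplices (9): a, b, c, d, e, f, g, h, i
  1-simplices (12): ab, ad, bc, bd, be, bf, bg, bh, bi, ch, ei, fg

Hence C_0 ≅ Z^9, C_1 ≅ Z^12.

Boundary ∂_1: C_1 → C_0 is given by ∂[p,q] = [q] − [p].
The resulting 9×12 matrix has rank 8, and its Smith normal form has invariant factors (1,1,1,1,1,1,1,1).

Reading off H_k = ker ∂_k / im ∂_{k+1}:

  H_0: rank C_0 − rank ∂_1 = 9 − 8 = 1, and the invariant factors of ∂_1 are all 1, so H_0 = Z.
  H_1: rank ker ∂_1 − rank ∂_2 = (12 − 8) − 0 = 4, and there is no ∂_2, so H_1 = Z^4.

H_0 = Z,  H_1 = Z^4.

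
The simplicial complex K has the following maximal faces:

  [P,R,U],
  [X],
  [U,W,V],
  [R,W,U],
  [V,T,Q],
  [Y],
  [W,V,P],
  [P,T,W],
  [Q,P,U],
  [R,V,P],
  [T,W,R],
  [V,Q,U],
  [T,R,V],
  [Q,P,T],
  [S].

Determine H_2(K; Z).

H_2 ≅ 0.

Order the vertices as P < Q < R < S < T < U < V < W < X < Y. Listing each simplex with vertices in this order, K has dimension 2 with simplices:

  0-simplices (10): P, Q, R, S, T, U, V, W, X, Y
  1-simplices (18): PQ, PR, PT, PU, PV, PW, QT, QU, QV, RT, RU, RV, RW, TV, TW, UV, UW, VW
  2-simplices (12): PQT, PQU, PRU, PRV, PTW, PVW, QTV, QUV, RTV, RTW, RUW, UVW

Hence C_0 ≅ Z^10, C_1 ≅ Z^18, C_2 ≅ Z^12.

Boundary ∂_1: C_1 → C_0 maps an edge to its endpoints' difference, ∂[p,q] = q − p.
As a 10×18 matrix over Z this has rank 6, with invariant factors (1,1,1,1,1,1).

The boundary map ∂_2: C_2 → C_1 maps a triangle to the signed sum of its edges. For instance
  ∂PRV = RV − PV + PR,
  ∂UVW = VW − UW + UV.
The resulting 18×12 matrix has rank 12, and its Smith normal form has invariant factors (1,1,1,1,1,1,1,1,1,1,1,2).

Computing H_k = (kernel of ∂_k) / (image of ∂_{k+1}):

  H_2: rank ker ∂_2 − rank ∂_3 = (12 − 12) − 0 = 0, and there is no ∂_3, so H_2 ≅ 0.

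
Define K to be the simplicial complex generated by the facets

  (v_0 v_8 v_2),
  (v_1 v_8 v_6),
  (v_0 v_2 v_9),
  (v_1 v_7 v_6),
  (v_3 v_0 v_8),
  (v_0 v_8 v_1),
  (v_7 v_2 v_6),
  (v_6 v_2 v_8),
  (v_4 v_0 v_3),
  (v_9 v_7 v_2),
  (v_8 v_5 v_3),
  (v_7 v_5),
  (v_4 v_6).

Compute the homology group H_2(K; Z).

H_2 = 0.

Order the vertices as v_0 < v_1 < v_2 < v_3 < v_4 < v_5 < v_6 < v_7 < v_8 < v_9. Listing each simplex with vertices in this order, K has dimension 2 with simplices:

  0-simplices (10): [v_0], [v_1], [v_2], [v_3], [v_4], [v_5], [v_6], [v_7], [v_8], [v_9]
  1-simplices (22): (22 of them)
  2-simplices (11): (11 of them)

Hence C_0 ≅ Z^10, C_1 ≅ Z^22, C_2 ≅ Z^11.

∂_1: C_1 → C_0 is given by ∂[p,q] = [q] − [p]. For instance
  ∂[v_5,v_8] = [v_8] − [v_5].
This gives a 10×22 integer matrix of rank 9; reducing to Smith normal form yields diagonal entries (1,1,1,1,1,1,1,1,1).

∂_2: C_2 → C_1 sends each 2-simplex [p,q,r] to [q,r] − [p,r] + [p,q]. For instance
  ∂[v_3,v_5,v_8] = [v_5,v_8] − [v_3,v_8] + [v_3,v_5],
  ∂[v_0,v_1,v_8] = [v_1,v_8] − [v_0,v_8] + [v_0,v_1].
This gives a 22×11 integer matrix of rank 11; reducing to Smith normal form yields diagonal entries (1,1,1,1,1,1,1,1,1,1,1).

Computing H_k = (kernel of ∂_k) / (image of ∂_{k+1}):

  H_2: rank ker ∂_2 − rank ∂_3 = (11 − 11) − 0 = 0, and there is no ∂_3, so H_2 = 0.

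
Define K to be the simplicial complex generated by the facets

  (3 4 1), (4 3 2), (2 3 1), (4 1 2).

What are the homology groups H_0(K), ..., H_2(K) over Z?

K has 4 vertices, 6 edges, 4 triangles.
rank ∂_0 = 0, rank ∂_1 = 3 ⇒ b_0 = 4 − 0 − 3 = 1; all invariant factors of ∂_1 are 1 so no torsion. So H_0 ≅ Z.
rank ∂_1 = 3, rank ∂_2 = 3 ⇒ b_1 = 6 − 3 − 3 = 0; all invariant factors of ∂_2 are 1 so no torsion. So H_1 ≅ 0.
rank ∂_2 = 3, rank ∂_3 = 0 ⇒ b_2 = 4 − 3 − 0 = 1. So H_2 ≅ Z.

H_0 ≅ Z,  H_1 = 0,  H_2 ≅ Z.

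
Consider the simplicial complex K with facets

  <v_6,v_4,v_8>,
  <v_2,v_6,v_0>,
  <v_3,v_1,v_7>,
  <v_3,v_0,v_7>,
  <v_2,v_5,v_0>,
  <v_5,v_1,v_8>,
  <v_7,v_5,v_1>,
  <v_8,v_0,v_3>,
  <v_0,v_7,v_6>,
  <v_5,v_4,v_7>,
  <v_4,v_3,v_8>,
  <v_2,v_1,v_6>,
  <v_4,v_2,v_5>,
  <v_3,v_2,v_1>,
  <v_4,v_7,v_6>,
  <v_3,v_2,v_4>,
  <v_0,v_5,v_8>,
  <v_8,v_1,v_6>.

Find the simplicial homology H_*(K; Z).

H_0 ≅ Z,  H_1 ≅ Z^2,  H_2 ≅ Z.

Fix the vertex order v_0 < v_1 < v_2 < v_3 < v_4 < v_5 < v_6 < v_7 < v_8 and write every simplex with vertices in increasing order. Then dim K = 2 and the simplices of K are:

  0-simplices (9): [v_0], [v_1], [v_2], [v_3], [v_4], [v_5], [v_6], [v_7], [v_8]
  1-simplices (27): (27 of them)
  2-simplices (18): (18 of them)

Hence C_0 ≅ Z^9, C_1 ≅ Z^27, C_2 ≅ Z^18.

∂_1: C_1 → C_0 maps an edge to its endpoints' difference, ∂[p,q] = q − p. For instance
  ∂[v_2,v_6] = [v_6] − [v_2].
This gives a 9×27 integer matrix of rank 8; reducing to Smith normal form yields diagonal entries (1,1,1,1,1,1,1,1).

The boundary map ∂_2: C_2 → C_1 acts by ∂[p,q,r] = [q,r] − [p,r] + [p,q]. For instance
  ∂[v_4,v_6,v_7] = [v_6,v_7] − [v_4,v_7] + [v_4,v_6],
  ∂[v_0,v_3,v_8] = [v_3,v_8] − [v_0,v_8] + [v_0,v_3].
The 27×18 boundary matrix has rank 17 and Smith normal form diag(1,1,1,1,1,1,1,1,1,1,1,1,1,1,1,1,1).

From H_k ≅ ker(∂_k) / im(∂_{k+1}) we obtain:

  H_0: rank C_0 − rank ∂_1 = 9 − 8 = 1, and the invariant factors of ∂_1 are all 1, so H_0 = Z.
  H_1: rank ker ∂_1 − rank ∂_2 = (27 − 8) − 17 = 2, and the invariant factors of ∂_2 are all 1, so H_1 = Z^2.
  H_2: rank ker ∂_2 − rank ∂_3 = (18 − 17) − 0 = 1, and there is no ∂_3, so H_2 = Z.

(K is a triangulation of the torus T^2.)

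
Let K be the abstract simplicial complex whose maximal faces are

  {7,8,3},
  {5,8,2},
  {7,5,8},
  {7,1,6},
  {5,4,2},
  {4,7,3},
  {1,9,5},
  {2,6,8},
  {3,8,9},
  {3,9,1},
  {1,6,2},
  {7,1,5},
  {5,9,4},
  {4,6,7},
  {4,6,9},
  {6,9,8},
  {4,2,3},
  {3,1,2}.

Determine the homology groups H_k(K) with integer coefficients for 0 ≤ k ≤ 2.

We work with the vertex ordering 1 < 2 < 3 < 4 < 5 < 6 < 7 < 8 < 9. The simplices of K, each written with vertices in increasing order, are:

  0-simplices (9): [1], [2], [3], [4], [5], [6], [7], [8], [9]
  1-simplices (27): (27 of them)
  2-simplices (18): [1,2,3], [1,2,6], [1,3,9], [1,5,7], [1,5,9], [1,6,7], [2,3,4], [2,4,5], [2,5,8], [2,6,8], [3,4,7], [3,7,8], [3,8,9], [4,5,9], [4,6,7], [4,6,9], [5,7,8], [6,8,9]

so the chain groups are C_0 ≅ Z^9, C_1 ≅ Z^27, C_2 ≅ Z^18.

The boundary map ∂_1: C_1 → C_0 is given by ∂[p,q] = [q] − [p]. For instance
  ∂[4,5] = [5] − [4].
This gives a 9×27 integer matrix of rank 8; reducing to Smith normal form yields diagonal entries (1,1,1,1,1,1,1,1).

∂_2: C_2 → C_1 acts by ∂[p,q,r] = [q,r] − [p,r] + [p,q]. For instance
  ∂[1,3,9] = [3,9] − [1,9] + [1,3],
  ∂[2,4,5] = [4,5] − [2,5] + [2,4].
As a 27×18 matrix over Z this has rank 17, with invariant factors (1,1,1,1,1,1,1,1,1,1,1,1,1,1,1,1,1).

Reading off H_k = ker ∂_k / im ∂_{k+1}:

  H_0: rank C_0 − rank ∂_1 = 9 − 8 = 1, and the invariant factors of ∂_1 are all 1, so H_0 ≅ Z.
  H_1: rank ker ∂_1 − rank ∂_2 = (27 − 8) − 17 = 2, and the invariant factors of ∂_2 are all 1, so H_1 ≅ Z^2.
  H_2: rank ker ∂_2 − rank ∂_3 = (18 − 17) − 0 = 1, and there is no ∂_3, so H_2 ≅ Z.

H_0 = Z,  H_1 = Z^2,  H_2 = Z.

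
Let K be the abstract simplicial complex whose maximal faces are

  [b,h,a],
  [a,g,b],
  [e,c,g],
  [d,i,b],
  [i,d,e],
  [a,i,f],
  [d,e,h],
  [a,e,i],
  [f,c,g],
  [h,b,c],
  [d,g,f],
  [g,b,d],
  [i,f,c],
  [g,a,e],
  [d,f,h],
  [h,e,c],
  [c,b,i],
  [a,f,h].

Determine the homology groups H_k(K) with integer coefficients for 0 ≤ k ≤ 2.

Take the total order a < b < c < d < e < f < g < h < i on the vertex set. Then K (dimension 2) consists of the simplices:

  0-simplices (9): a, b, c, d, e, f, g, h, i
  1-simplices (27): ab, ae, af, ag, ah, ai, bc, bd, bg, bh, bi, ce, cf, cg, ch, ci, de, df, dg, dh, di, eg, eh, ei, fg, fh, fi
  2-simplices (18): abg, abh, aeg, aei, afh, afi, bch, bci, bdg, bdi, ceg, ceh, cfg, cfi, deh, dei, dfg, dfh

Hence C_0 ≅ Z^9, C_1 ≅ Z^27, C_2 ≅ Z^18.

The boundary map ∂_1: C_1 → C_0 sends each edge [p,q] (with p < q) to q − p.
This gives a 9×27 integer matrix of rank 8; reducing to Smith normal form yields diagonal entries (1,1,1,1,1,1,1,1).

∂_2: C_2 → C_1 acts by ∂[p,q,r] = [q,r] − [p,r] + [p,q]. For instance
  ∂cfg = fg − cg + cf,
  ∂aei = ei − ai + ae.
This gives a 27×18 integer matrix of rank 17; reducing to Smith normal form yields diagonal entries (1,1,1,1,1,1,1,1,1,1,1,1,1,1,1,1,1).

Computing H_k = (kernel of ∂_k) / (image of ∂_{k+1}):

  H_0: rank C_0 − rank ∂_1 = 9 − 8 = 1, and the invariant factors of ∂_1 are all 1, so H_0 = Z.
  H_1: rank ker ∂_1 − rank ∂_2 = (27 − 8) − 17 = 2, and the invariant factors of ∂_2 are all 1, so H_1 = Z^2.
  H_2: rank ker ∂_2 − rank ∂_3 = (18 − 17) − 0 = 1, and there is no ∂_3, so H_2 = Z.

As a check, the Euler characteristic is 9 − 27 + 18 = 0, which agrees with 1 − 2 + 1 = 0.

H_0 ≅ Z,  H_1 ≅ Z^2,  H_2 ≅ Z.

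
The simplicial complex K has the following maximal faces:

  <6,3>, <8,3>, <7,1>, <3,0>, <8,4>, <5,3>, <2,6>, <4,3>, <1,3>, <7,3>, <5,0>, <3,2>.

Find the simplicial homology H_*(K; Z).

H_0 ≅ Z,  H_1 ≅ Z^4.

Order the vertices as 0 < 1 < 2 < 3 < 4 < 5 < 6 < 7 < 8. Listing each simplex with vertices in this order, K has dimension 1 with simplices:

  0-simplices (9): [0], [1], [2], [3], [4], [5], [6], [7], [8]
  1-simplices (12): [0,3], [0,5], [1,3], [1,7], [2,3], [2,6], [3,4], [3,5], [3,6], [3,7], [3,8], [4,8]

so the chain groups are C_0 ≅ Z^9, C_1 ≅ Z^12.

∂_1: C_1 → C_0 sends each edge [p,q] (with p < q) to q − p. For instance
  ∂[4,8] = [8] − [4].
The 9×12 boundary matrix has rank 8 and Smith normal form diag(1,1,1,1,1,1,1,1).

Computing H_k = (kernel of ∂_k) / (image of ∂_{k+1}):

  H_0: rank C_0 − rank ∂_1 = 9 − 8 = 1, and the invariant factors of ∂_1 are all 1, so H_0 = Z.
  H_1: rank ker ∂_1 − rank ∂_2 = (12 − 8) − 0 = 4, and there is no ∂_2, so H_1 = Z^4.

As a check, the Euler characteristic is 9 − 12 = -3, which agrees with 1 − 4 = -3.
(K is a triangulation of a wedge of 4 circles.)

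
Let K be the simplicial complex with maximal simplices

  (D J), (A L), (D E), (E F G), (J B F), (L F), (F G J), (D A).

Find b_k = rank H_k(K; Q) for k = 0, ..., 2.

b_0 = 1, b_1 = 2, b_2 = 0.

K has 8 vertices, 12 edges, 3 triangles.
rank ∂_0 = 0, rank ∂_1 = 7 ⇒ b_0 = 8 − 0 − 7 = 1; all invariant factors of ∂_1 are 1 so no torsion. So H_0 = Z.
rank ∂_1 = 7, rank ∂_2 = 3 ⇒ b_1 = 12 − 7 − 3 = 2; all invariant factors of ∂_2 are 1 so no torsion. So H_1 = Z^2.
rank ∂_2 = 3, rank ∂_3 = 0 ⇒ b_2 = 3 − 3 − 0 = 0. So H_2 = 0.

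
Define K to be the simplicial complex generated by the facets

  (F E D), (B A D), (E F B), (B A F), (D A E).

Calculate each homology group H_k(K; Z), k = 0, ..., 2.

K has 5 vertices, 10 edges, 5 triangles.
rank ∂_0 = 0, rank ∂_1 = 4 ⇒ b_0 = 5 − 0 − 4 = 1; all invariant factors of ∂_1 are 1 so no torsion. So H_0 = Z.
rank ∂_1 = 4, rank ∂_2 = 5 ⇒ b_1 = 10 − 4 − 5 = 1; all invariant factors of ∂_2 are 1 so no torsion. So H_1 = Z.
rank ∂_2 = 5, rank ∂_3 = 0 ⇒ b_2 = 5 − 5 − 0 = 0. So H_2 = 0.

H_0 ≅ Z,  H_1 ≅ Z,  H_2 = 0.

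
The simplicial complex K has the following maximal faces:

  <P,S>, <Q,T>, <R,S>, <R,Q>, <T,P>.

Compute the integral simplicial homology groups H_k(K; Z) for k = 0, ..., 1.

Fix the vertex order P < Q < R < S < T and write every simplex with vertices in increasing order. Then dim K = 1 and the simplices of K are:

  0-simplices (5): P, Q, R, S, T
  1-simplices (5): PS, PT, QR, QT, RS

giving chain groups C_0 ≅ Z^5, C_1 ≅ Z^5.

Boundary ∂_1: C_1 → C_0 sends each edge [p,q] (with p < q) to q − p. For instance
  ∂PT = T − P.
The resulting 5×5 matrix has rank 4, and its Smith normal form has invariant factors (1,1,1,1).

Reading off H_k = ker ∂_k / im ∂_{k+1}:

  H_0: rank C_0 − rank ∂_1 = 5 − 4 = 1, and the invariant factors of ∂_1 are all 1, so H_0 ≅ Z.
  H_1: rank ker ∂_1 − rank ∂_2 = (5 − 4) − 0 = 1, and there is no ∂_2, so H_1 ≅ Z.

As a check, the Euler characteristic is 5 − 5 = 0, which agrees with 1 − 1 = 0.

H_0 = Z,  H_1 = Z.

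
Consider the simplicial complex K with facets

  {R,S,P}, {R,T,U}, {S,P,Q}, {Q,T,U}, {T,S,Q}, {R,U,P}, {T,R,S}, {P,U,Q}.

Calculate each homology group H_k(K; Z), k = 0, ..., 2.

H_0 ≅ Z,  H_1 = 0,  H_2 ≅ Z.

Order the vertices as P < Q < R < S < T < U. Listing each simplex with vertices in this order, K has dimension 2 with simplices:

  0-simplices (6): P, Q, R, S, T, U
  1-simplices (12): PQ, PR, PS, PU, QS, QT, QU, RS, RT, RU, ST, TU
  2-simplices (8): PQS, PQU, PRS, PRU, QST, QTU, RST, RTU

giving chain groups C_0 ≅ Z^6, C_1 ≅ Z^12, C_2 ≅ Z^8.

Boundary ∂_1: C_1 → C_0 is given by ∂[p,q] = [q] − [p].
The resulting 6×12 matrix has rank 5, and its Smith normal form has invariant factors (1,1,1,1,1).

Boundary ∂_2: C_2 → C_1 acts by ∂[p,q,r] = [q,r] − [p,r] + [p,q]. For instance
  ∂PRU = RU − PU + PR,
  ∂PQS = QS − PS + PQ.
As a 12×8 matrix over Z this has rank 7, with invariant factors (1,1,1,1,1,1,1).

Computing H_k = (kernel of ∂_k) / (image of ∂_{k+1}):

  H_0: rank C_0 − rank ∂_1 = 6 − 5 = 1, and the invariant factors of ∂_1 are all 1, so H_0 ≅ Z.
  H_1: rank ker ∂_1 − rank ∂_2 = (12 − 5) − 7 = 0, and the invariant factors of ∂_2 are all 1, so H_1 ≅ 0.
  H_2: rank ker ∂_2 − rank ∂_3 = (8 − 7) − 0 = 1, and there is no ∂_3, so H_2 ≅ Z.

As a check, the Euler characteristic is 6 − 12 + 8 = 2, which agrees with 1 − 0 + 1 = 2.
(K is a triangulation of the 2-sphere S^2.)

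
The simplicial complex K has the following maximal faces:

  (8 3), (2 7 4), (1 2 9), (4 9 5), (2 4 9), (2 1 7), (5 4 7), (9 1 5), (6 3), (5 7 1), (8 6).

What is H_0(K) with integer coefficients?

Take the total order 1 < 2 < 3 < 4 < 5 < 6 < 7 < 8 < 9 on the vertex set. Then K (dimension 2) consists of the simplices:

  0-simplices (9): [1], [2], [3], [4], [5], [6], [7], [8], [9]
  1-simplices (15): [1,2], [1,5], [1,7], [1,9], [2,4], [2,7], [2,9], [3,6], [3,8], [4,5], [4,7], [4,9], [5,7], [5,9], [6,8]
  2-simplices (8): [1,2,7], [1,2,9], [1,5,7], [1,5,9], [2,4,7], [2,4,9], [4,5,7], [4,5,9]

giving chain groups C_0 ≅ Z^9, C_1 ≅ Z^15, C_2 ≅ Z^8.

The boundary map ∂_1: C_1 → C_0 sends each edge [p,q] (with p < q) to q − p. For instance
  ∂[3,6] = [6] − [3].
As a 9×15 matrix over Z this has rank 7, with invariant factors (1,1,1,1,1,1,1).

The boundary map ∂_2: C_2 → C_1 maps a triangle to the signed sum of its edges. For instance
  ∂[1,5,9] = [5,9] − [1,9] + [1,5],
  ∂[1,2,9] = [2,9] − [1,9] + [1,2].
As a 15×8 matrix over Z this has rank 7, with invariant factors (1,1,1,1,1,1,1).

From H_k ≅ ker(∂_k) / im(∂_{k+1}) we obtain:

  H_0: rank C_0 − rank ∂_1 = 9 − 7 = 2, and the invariant factors of ∂_1 are all 1, so H_0 = Z^2.

(K is a triangulation of the disjoint union of the 2-sphere S^2 and the circle S^1.)

H_0 ≅ Z^2.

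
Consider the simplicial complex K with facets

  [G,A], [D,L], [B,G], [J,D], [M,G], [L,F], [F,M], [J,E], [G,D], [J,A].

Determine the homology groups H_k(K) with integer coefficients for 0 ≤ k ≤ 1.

H_0 ≅ Z,  H_1 ≅ Z^2.

We work with the vertex ordering A < B < D < E < F < G < J < L < M. The simplices of K, each written with vertices in increasing order, are:

  0-simplices (9): A, B, D, E, F, G, J, L, M
  1-simplices (10): AG, AJ, BG, DG, DJ, DL, EJ, FL, FM, GM

giving chain groups C_0 ≅ Z^9, C_1 ≅ Z^10.

Boundary ∂_1: C_1 → C_0 is given by ∂[p,q] = [q] − [p]. For instance
  ∂DG = G − D.
This gives a 9×10 integer matrix of rank 8; reducing to Smith normal form yields diagonal entries (1,1,1,1,1,1,1,1).

Computing H_k = (kernel of ∂_k) / (image of ∂_{k+1}):

  H_0: rank C_0 − rank ∂_1 = 9 − 8 = 1, and the invariant factors of ∂_1 are all 1, so H_0 = Z.
  H_1: rank ker ∂_1 − rank ∂_2 = (10 − 8) − 0 = 2, and there is no ∂_2, so H_1 = Z^2.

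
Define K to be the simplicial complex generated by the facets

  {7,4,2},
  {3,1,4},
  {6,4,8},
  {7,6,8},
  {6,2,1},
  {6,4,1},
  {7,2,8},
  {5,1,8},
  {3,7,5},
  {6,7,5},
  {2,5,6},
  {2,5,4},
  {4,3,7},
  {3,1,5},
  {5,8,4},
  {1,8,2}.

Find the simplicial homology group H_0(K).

H_0 = Z.

We work with the vertex ordering 1 < 2 < 3 < 4 < 5 < 6 < 7 < 8. The simplices of K, each written with vertices in increasing order, are:

  0-simplices (8): [1], [2], [3], [4], [5], [6], [7], [8]
  1-simplices (24): (24 of them)
  2-simplices (16): [1,2,6], [1,2,8], [1,3,4], [1,3,5], [1,4,6], [1,5,8], [2,4,5], [2,4,7], [2,5,6], [2,7,8], [3,4,7], [3,5,7], [4,5,8], [4,6,8], [5,6,7], [6,7,8]

so the chain groups are C_0 ≅ Z^8, C_1 ≅ Z^24, C_2 ≅ Z^16.

Boundary ∂_1: C_1 → C_0 sends each edge [p,q] (with p < q) to q − p.
As a 8×24 matrix over Z this has rank 7, with invariant factors (1,1,1,1,1,1,1).

∂_2: C_2 → C_1 maps a triangle to the signed sum of its edges. For instance
  ∂[2,7,8] = [7,8] − [2,8] + [2,7],
  ∂[1,3,4] = [3,4] − [1,4] + [1,3].
The resulting 24×16 matrix has rank 15, and its Smith normal form has invariant factors (1,1,1,1,1,1,1,1,1,1,1,1,1,1,1).

From H_k ≅ ker(∂_k) / im(∂_{k+1}) we obtain:

  H_0: rank C_0 − rank ∂_1 = 8 − 7 = 1, and the invariant factors of ∂_1 are all 1, so H_0 = Z.

(K is a triangulation of the torus T^2.)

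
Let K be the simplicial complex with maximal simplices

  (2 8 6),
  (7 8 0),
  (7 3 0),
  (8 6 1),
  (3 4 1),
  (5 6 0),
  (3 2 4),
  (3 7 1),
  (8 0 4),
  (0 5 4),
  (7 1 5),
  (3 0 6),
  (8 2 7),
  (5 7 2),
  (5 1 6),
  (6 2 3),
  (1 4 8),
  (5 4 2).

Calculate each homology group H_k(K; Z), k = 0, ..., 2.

H_0 ≅ Z,  H_1 ≅ Z^2,  H_2 ≅ Z.

Order the vertices as 0 < 1 < 2 < 3 < 4 < 5 < 6 < 7 < 8. Listing each simplex with vertices in this order, K has dimension 2 with simplices:

  0-simplices (9): [0], [1], [2], [3], [4], [5], [6], [7], [8]
  1-simplices (27): (27 of them)
  2-simplices (18): [0,3,6], [0,3,7], [0,4,5], [0,4,8], [0,5,6], [0,7,8], [1,3,4], [1,3,7], [1,4,8], [1,5,6], [1,5,7], [1,6,8], [2,3,4], [2,3,6], [2,4,5], [2,5,7], [2,6,8], [2,7,8]

so the chain groups are C_0 ≅ Z^9, C_1 ≅ Z^27, C_2 ≅ Z^18.

The boundary map ∂_1: C_1 → C_0 sends each edge [p,q] (with p < q) to q − p. For instance
  ∂[3,7] = [7] − [3].
The 9×27 boundary matrix has rank 8 and Smith normal form diag(1,1,1,1,1,1,1,1).

The boundary map ∂_2: C_2 → C_1 sends each 2-simplex [p,q,r] to [q,r] − [p,r] + [p,q]. For instance
  ∂[2,6,8] = [6,8] − [2,8] + [2,6],
  ∂[0,3,7] = [3,7] − [0,7] + [0,3].
As a 27×18 matrix over Z this has rank 17, with invariant factors (1,1,1,1,1,1,1,1,1,1,1,1,1,1,1,1,1).

Reading off H_k = ker ∂_k / im ∂_{k+1}:

  H_0: rank C_0 − rank ∂_1 = 9 − 8 = 1, and the invariant factors of ∂_1 are all 1, so H_0 ≅ Z.
  H_1: rank ker ∂_1 − rank ∂_2 = (27 − 8) − 17 = 2, and the invariant factors of ∂_2 are all 1, so H_1 ≅ Z^2.
  H_2: rank ker ∂_2 − rank ∂_3 = (18 − 17) − 0 = 1, and there is no ∂_3, so H_2 ≅ Z.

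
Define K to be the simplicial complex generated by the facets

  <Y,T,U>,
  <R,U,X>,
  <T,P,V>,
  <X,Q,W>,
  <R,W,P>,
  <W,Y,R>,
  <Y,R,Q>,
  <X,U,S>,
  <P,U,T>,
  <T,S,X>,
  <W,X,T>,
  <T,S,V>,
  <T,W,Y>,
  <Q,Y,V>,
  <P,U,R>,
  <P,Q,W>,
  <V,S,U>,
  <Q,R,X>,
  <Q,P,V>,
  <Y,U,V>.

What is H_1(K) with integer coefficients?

H_1 = Z ⊕ Z_2.

Fix the vertex order P < Q < R < S < T < U < V < W < X < Y and write every simplex with vertices in increasing order. Then dim K = 2 and the simplices of K are:

  0-simplices (10): P, Q, R, S, T, U, V, W, X, Y
  1-simplices (30): PQ, PR, PT, PU, PV, PW, QR, QV, QW, QX, QY, RU, RW, RX, RY, ST, SU, SV, SX, TU, TV, TW, TX, TY, UV, UX, UY, VY, WX, WY
  2-simplices (20): PQV, PQW, PRU, PRW, PTU, PTV, QRX, QRY, QVY, QWX, RUX, RWY, STV, STX, SUV, SUX, TUY, TWX, TWY, UVY

Hence C_0 ≅ Z^10, C_1 ≅ Z^30, C_2 ≅ Z^20.

Boundary ∂_1: C_1 → C_0 is given by ∂[p,q] = [q] − [p].
As a 10×30 matrix over Z this has rank 9, with invariant factors (1,1,1,1,1,1,1,1,1).

∂_2: C_2 → C_1 acts by ∂[p,q,r] = [q,r] − [p,r] + [p,q]. For instance
  ∂SUV = UV − SV + SU,
  ∂STX = TX − SX + ST.
The 30×20 boundary matrix has rank 20 and Smith normal form diag(1,1,1,1,1,1,1,1,1,1,1,1,1,1,1,1,1,1,1,2).

From H_k ≅ ker(∂_k) / im(∂_{k+1}) we obtain:

  H_1: rank ker ∂_1 − rank ∂_2 = (30 − 9) − 20 = 1, and ∂_2 has invariant factor 2 > 1, so H_1 = Z ⊕ Z_2.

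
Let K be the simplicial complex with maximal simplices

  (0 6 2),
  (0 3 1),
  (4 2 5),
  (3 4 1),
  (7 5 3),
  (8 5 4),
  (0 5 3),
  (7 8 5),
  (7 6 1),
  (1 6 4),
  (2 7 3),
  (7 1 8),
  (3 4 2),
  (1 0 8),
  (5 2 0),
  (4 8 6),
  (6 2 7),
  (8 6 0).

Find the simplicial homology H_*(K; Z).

Take the total order 0 < 1 < 2 < 3 < 4 < 5 < 6 < 7 < 8 on the vertex set. Then K (dimension 2) consists of the simplices:

  0-simplices (9): [0], [1], [2], [3], [4], [5], [6], [7], [8]
  1-simplices (27): (27 of them)
  2-simplices (18): [0,1,3], [0,1,8], [0,2,5], [0,2,6], [0,3,5], [0,6,8], [1,3,4], [1,4,6], [1,6,7], [1,7,8], [2,3,4], [2,3,7], [2,4,5], [2,6,7], [3,5,7], [4,5,8], [4,6,8], [5,7,8]

so the chain groups are C_0 ≅ Z^9, C_1 ≅ Z^27, C_2 ≅ Z^18.

The boundary map ∂_1: C_1 → C_0 maps an edge to its endpoints' difference, ∂[p,q] = q − p.
As a 9×27 matrix over Z this has rank 8, with invariant factors (1,1,1,1,1,1,1,1).

The boundary map ∂_2: C_2 → C_1 acts by ∂[p,q,r] = [q,r] − [p,r] + [p,q]. For instance
  ∂[1,7,8] = [7,8] − [1,8] + [1,7],
  ∂[5,7,8] = [7,8] − [5,8] + [5,7].
As a 27×18 matrix over Z this has rank 18, with invariant factors (1,1,1,1,1,1,1,1,1,1,1,1,1,1,1,1,1,2).

Now H_k = ker ∂_k / im ∂_{k+1}, so:

  H_0: rank C_0 − rank ∂_1 = 9 − 8 = 1, and the invariant factors of ∂_1 are all 1, so H_0 = Z.
  H_1: rank ker ∂_1 − rank ∂_2 = (27 − 8) − 18 = 1, and ∂_2 has invariant factor 2 > 1, so H_1 = Z ⊕ Z/2.
  H_2: rank ker ∂_2 − rank ∂_3 = (18 − 18) − 0 = 0, and there is no ∂_3, so H_2 = 0.

As a check, the Euler characteristic is 9 − 27 + 18 = 0, which agrees with 1 − 1 + 0 = 0.

H_0 = Z,  H_1 = Z ⊕ Z/2,  H_2 = 0.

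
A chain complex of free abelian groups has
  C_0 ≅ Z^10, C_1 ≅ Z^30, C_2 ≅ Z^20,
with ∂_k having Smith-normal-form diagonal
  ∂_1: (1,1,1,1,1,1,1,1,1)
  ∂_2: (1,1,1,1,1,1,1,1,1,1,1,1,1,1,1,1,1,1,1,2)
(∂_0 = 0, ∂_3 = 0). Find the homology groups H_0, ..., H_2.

H_0: b_0 = 10 − 0 − 9 = 1; torsion from ∂_1 factors > 1: none. So H_0 = Z.
H_1: b_1 = 30 − 9 − 20 = 1; torsion from ∂_2 factors > 1: [2]. So H_1 = Z ⊕ Z/2.
H_2: b_2 = 20 − 20 − 0 = 0; torsion from ∂_3 factors > 1: none. So H_2 = 0.

H_0 = Z,  H_1 = Z ⊕ Z/2,  H_2 = 0.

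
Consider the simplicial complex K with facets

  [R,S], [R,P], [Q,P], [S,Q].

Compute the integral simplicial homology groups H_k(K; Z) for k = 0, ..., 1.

Fix the vertex order P < Q < R < S and write every simplex with vertices in increasing order. Then dim K = 1 and the simplices of K are:

  0-simplices (4): P, Q, R, S
  1-simplices (4): PQ, PR, QS, RS

Hence C_0 ≅ Z^4, C_1 ≅ Z^4.

∂_1: C_1 → C_0 sends each edge [p,q] (with p < q) to q − p. For instance
  ∂PQ = Q − P.
This gives a 4×4 integer matrix of rank 3; reducing to Smith normal form yields diagonal entries (1,1,1).

From H_k ≅ ker(∂_k) / im(∂_{k+1}) we obtain:

  H_0: rank C_0 − rank ∂_1 = 4 − 3 = 1, and the invariant factors of ∂_1 are all 1, so H_0 ≅ Z.
  H_1: rank ker ∂_1 − rank ∂_2 = (4 − 3) − 0 = 1, and there is no ∂_2, so H_1 ≅ Z.

(K is a triangulation of the circle S^1.)

H_0 = Z,  H_1 = Z.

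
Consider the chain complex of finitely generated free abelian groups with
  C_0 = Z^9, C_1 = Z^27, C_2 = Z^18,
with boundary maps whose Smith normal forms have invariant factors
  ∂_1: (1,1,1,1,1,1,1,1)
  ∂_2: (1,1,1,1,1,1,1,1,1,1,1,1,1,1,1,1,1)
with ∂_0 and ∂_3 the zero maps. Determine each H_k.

H_0: b_0 = 9 − 0 − 8 = 1; torsion from ∂_1 factors > 1: none. So H_0 = Z.
H_1: b_1 = 27 − 8 − 17 = 2; torsion from ∂_2 factors > 1: none. So H_1 = Z^2.
H_2: b_2 = 18 − 17 − 0 = 1; torsion from ∂_3 factors > 1: none. So H_2 = Z.

H_0 = Z,  H_1 = Z^2,  H_2 = Z.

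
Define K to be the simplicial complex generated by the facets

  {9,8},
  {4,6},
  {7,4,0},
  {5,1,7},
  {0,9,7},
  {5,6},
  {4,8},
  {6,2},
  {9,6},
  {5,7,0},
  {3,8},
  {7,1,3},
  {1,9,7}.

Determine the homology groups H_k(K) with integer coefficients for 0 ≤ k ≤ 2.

Order the vertices as 0 < 1 < 2 < 3 < 4 < 5 < 6 < 7 < 8 < 9. Listing each simplex with vertices in this order, K has dimension 2 with simplices:

  0-simplices (10): [0], [1], [2], [3], [4], [5], [6], [7], [8], [9]
  1-simplices (19): [0,4], [0,5], [0,7], [0,9], [1,3], [1,5], [1,7], [1,9], [2,6], [3,7], [3,8], [4,6], [4,7], [4,8], [5,6], [5,7], [6,9], [7,9], [8,9]
  2-simplices (6): [0,4,7], [0,5,7], [0,7,9], [1,3,7], [1,5,7], [1,7,9]

giving chain groups C_0 ≅ Z^10, C_1 ≅ Z^19, C_2 ≅ Z^6.

The boundary map ∂_1: C_1 → C_0 sends each edge [p,q] (with p < q) to q − p. For instance
  ∂[4,7] = [7] − [4].
The 10×19 boundary matrix has rank 9 and Smith normal form diag(1,1,1,1,1,1,1,1,1).

Boundary ∂_2: C_2 → C_1 sends each 2-simplex [p,q,r] to [q,r] − [p,r] + [p,q]. For instance
  ∂[0,4,7] = [4,7] − [0,7] + [0,4],
  ∂[1,5,7] = [5,7] − [1,7] + [1,5].
The resulting 19×6 matrix has rank 6, and its Smith normal form has invariant factors (1,1,1,1,1,1).

From H_k ≅ ker(∂_k) / im(∂_{k+1}) we obtain:

  H_0: rank C_0 − rank ∂_1 = 10 − 9 = 1, and the invariant factors of ∂_1 are all 1, so H_0 ≅ Z.
  H_1: rank ker ∂_1 − rank ∂_2 = (19 − 9) − 6 = 4, and the invariant factors of ∂_2 are all 1, so H_1 ≅ Z^4.
  H_2: rank ker ∂_2 − rank ∂_3 = (6 − 6) − 0 = 0, and there is no ∂_3, so H_2 ≅ 0.

H_0 = Z,  H_1 = Z^4,  H_2 = 0.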